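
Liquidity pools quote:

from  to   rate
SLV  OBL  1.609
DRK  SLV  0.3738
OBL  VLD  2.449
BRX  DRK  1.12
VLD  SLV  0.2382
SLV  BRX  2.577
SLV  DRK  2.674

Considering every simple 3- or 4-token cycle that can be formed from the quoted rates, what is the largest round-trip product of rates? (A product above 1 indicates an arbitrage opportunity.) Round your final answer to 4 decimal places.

DRK→SLV→BRX→DRK: 0.3738 × 2.577 × 1.12 = 1.07888
VLD→SLV→OBL→VLD: 0.2382 × 1.609 × 2.449 = 0.93861
Maximum is DRK→SLV→BRX→DRK at 1.0789; arbitrage exists.

1.0789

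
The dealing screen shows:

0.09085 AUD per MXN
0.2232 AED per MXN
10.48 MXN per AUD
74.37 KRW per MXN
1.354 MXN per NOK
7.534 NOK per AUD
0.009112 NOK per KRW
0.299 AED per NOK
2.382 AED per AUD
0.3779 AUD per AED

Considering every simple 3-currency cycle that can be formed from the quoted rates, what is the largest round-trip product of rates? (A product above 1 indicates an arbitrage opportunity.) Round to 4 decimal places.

MXN→AUD→NOK→MXN: 0.09085 × 7.534 × 1.354 = 0.92676
MXN→KRW→NOK→MXN: 74.37 × 0.009112 × 1.354 = 0.91755
AED→AUD→MXN→AED: 0.3779 × 10.48 × 0.2232 = 0.88396
AED→AUD→NOK→AED: 0.3779 × 7.534 × 0.299 = 0.85128
Maximum is MXN→AUD→NOK→MXN at 0.9268; no arbitrage — every cycle loses value.

0.9268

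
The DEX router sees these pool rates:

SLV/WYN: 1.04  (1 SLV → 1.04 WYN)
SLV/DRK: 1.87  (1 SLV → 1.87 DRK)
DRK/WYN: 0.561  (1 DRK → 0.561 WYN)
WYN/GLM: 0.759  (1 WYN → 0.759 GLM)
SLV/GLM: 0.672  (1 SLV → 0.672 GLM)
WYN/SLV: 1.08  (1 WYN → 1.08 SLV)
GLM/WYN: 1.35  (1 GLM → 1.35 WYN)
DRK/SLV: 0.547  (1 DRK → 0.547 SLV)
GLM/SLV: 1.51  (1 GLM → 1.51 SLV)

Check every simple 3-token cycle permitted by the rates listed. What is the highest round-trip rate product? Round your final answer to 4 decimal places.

SLV→WYN→GLM→SLV: 1.04 × 0.759 × 1.51 = 1.19193
DRK→WYN→SLV→DRK: 0.561 × 1.08 × 1.87 = 1.13300
SLV→GLM→WYN→SLV: 0.672 × 1.35 × 1.08 = 0.97978
Maximum is SLV→WYN→GLM→SLV at 1.1919; arbitrage exists.

1.1919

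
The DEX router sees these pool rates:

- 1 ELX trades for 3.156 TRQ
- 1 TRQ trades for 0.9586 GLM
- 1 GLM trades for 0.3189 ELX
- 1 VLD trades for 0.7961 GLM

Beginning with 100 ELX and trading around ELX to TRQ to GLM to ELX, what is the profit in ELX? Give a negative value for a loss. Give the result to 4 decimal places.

100 ELX × 3.156 = 315.6 TRQ
315.6 TRQ × 0.9586 = 302.53416 GLM
302.53416 GLM × 0.3189 = 96.478143624 ELX
Net change: 96.478143624 − 100 = -3.521856376 ELX

-3.5219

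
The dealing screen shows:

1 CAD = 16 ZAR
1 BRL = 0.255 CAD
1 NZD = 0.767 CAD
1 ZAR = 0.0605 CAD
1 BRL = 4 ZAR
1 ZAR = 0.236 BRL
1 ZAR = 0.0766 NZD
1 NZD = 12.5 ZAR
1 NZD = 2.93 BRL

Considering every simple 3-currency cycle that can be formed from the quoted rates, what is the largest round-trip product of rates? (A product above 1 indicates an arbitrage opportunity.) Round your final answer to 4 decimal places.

0.9629

BRL→CAD→ZAR→BRL: 0.255 × 16 × 0.236 = 0.96288
CAD→ZAR→NZD→CAD: 16 × 0.0766 × 0.767 = 0.94004
BRL→ZAR→NZD→BRL: 4 × 0.0766 × 2.93 = 0.89775
Maximum is BRL→CAD→ZAR→BRL at 0.9629; no arbitrage — every cycle loses value.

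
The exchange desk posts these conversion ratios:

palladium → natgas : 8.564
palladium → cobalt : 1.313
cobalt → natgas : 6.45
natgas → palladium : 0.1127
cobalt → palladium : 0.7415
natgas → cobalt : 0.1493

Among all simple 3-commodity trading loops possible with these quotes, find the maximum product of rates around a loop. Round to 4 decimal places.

0.9544

palladium→cobalt→natgas→palladium: 1.313 × 6.45 × 0.1127 = 0.95444
palladium→natgas→cobalt→palladium: 8.564 × 0.1493 × 0.7415 = 0.94809
Maximum is palladium→cobalt→natgas→palladium at 0.9544; no arbitrage — every cycle loses value.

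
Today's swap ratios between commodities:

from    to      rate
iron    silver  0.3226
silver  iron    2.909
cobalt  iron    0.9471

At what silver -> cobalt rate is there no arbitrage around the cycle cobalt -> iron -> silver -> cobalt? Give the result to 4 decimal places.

Known legs of the cycle: 0.9471 × 0.3226 = 0.30553446
For no arbitrage the full-cycle product must be 1, so the missing rate is 1 / 0.30553446 ≈ 3.272953.

3.2730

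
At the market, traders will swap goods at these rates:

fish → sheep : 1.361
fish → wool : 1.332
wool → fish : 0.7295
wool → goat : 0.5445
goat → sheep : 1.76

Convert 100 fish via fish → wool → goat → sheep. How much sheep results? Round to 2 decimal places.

100 fish × 1.332 = 133.2 wool
133.2 wool × 0.5445 = 72.5274 goat
72.5274 goat × 1.76 = 127.648224 sheep

127.65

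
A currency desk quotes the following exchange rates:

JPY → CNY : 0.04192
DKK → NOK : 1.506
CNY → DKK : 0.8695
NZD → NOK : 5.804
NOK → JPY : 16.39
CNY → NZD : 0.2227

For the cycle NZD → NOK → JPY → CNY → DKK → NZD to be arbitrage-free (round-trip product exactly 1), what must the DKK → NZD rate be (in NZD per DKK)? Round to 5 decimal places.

0.28840

Known legs of the cycle: 5.804 × 16.39 × 0.04192 × 0.8695 = 3.4673462905664
For no arbitrage the full-cycle product must be 1, so the missing rate is 1 / 3.4673462905664 ≈ 0.2884050.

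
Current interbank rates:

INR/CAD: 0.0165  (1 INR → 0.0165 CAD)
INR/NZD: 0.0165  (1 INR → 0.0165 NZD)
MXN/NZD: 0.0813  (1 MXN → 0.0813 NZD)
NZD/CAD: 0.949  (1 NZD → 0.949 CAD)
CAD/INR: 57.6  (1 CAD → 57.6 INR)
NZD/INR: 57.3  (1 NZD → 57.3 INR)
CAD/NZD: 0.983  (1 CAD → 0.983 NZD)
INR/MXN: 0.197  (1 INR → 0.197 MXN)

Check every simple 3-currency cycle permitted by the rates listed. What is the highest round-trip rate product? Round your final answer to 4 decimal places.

INR→CAD→NZD→INR: 0.0165 × 0.983 × 57.3 = 0.92938
MXN→NZD→INR→MXN: 0.0813 × 57.3 × 0.197 = 0.91772
INR→NZD→CAD→INR: 0.0165 × 0.949 × 57.6 = 0.90193
Maximum is INR→CAD→NZD→INR at 0.9294; no arbitrage — every cycle loses value.

0.9294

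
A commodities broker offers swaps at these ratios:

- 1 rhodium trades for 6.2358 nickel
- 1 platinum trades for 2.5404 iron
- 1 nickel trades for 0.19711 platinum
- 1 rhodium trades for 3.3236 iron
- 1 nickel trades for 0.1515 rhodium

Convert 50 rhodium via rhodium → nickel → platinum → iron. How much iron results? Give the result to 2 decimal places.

156.13

50 rhodium × 6.2358 = 311.79 nickel
311.79 nickel × 0.19711 = 61.4569269 platinum
61.4569269 platinum × 2.5404 = 156.12517709676 iron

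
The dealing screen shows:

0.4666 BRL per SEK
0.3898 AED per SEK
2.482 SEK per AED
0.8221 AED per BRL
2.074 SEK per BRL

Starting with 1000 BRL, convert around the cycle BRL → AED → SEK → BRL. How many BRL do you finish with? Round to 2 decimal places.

952.07

1000 BRL × 0.8221 = 822.1 AED
822.1 AED × 2.482 = 2040.4522 SEK
2040.4522 SEK × 0.4666 = 952.07499652 BRL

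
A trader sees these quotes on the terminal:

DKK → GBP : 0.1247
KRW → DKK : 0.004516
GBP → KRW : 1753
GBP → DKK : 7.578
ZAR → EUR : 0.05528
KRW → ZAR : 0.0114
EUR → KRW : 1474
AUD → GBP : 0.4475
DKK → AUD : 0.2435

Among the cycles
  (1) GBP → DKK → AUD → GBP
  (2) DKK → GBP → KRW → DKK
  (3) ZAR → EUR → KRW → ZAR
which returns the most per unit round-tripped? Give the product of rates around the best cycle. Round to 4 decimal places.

0.9872

(1) 7.578 × 0.2435 × 0.4475 = 0.82575
(2) 0.1247 × 1753 × 0.004516 = 0.98719
(3) 0.05528 × 1474 × 0.0114 = 0.92890
Highest is cycle (2) at 0.9872 (≤1, no arbitrage).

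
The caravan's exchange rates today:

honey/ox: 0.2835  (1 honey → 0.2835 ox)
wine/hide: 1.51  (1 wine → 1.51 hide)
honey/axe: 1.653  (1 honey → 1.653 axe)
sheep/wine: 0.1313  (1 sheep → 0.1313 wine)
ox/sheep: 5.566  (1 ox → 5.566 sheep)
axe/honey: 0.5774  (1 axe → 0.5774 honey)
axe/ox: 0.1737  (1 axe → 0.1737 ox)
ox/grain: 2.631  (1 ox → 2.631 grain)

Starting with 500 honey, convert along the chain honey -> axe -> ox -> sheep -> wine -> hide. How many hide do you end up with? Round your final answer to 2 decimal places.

500 honey × 1.653 = 826.5 axe
826.5 axe × 0.1737 = 143.56305 ox
143.56305 ox × 5.566 = 799.0719363 sheep
799.0719363 sheep × 0.1313 = 104.91814523619 wine
104.91814523619 wine × 1.51 = 158.4263993066469 hide

158.43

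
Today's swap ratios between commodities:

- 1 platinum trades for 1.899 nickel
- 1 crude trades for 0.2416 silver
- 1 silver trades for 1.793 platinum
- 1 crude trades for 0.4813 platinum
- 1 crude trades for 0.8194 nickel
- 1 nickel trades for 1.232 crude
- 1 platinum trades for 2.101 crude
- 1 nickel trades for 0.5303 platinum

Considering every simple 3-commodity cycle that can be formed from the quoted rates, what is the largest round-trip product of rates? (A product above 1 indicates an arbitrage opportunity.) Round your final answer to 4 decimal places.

platinum→nickel→crude→platinum: 1.899 × 1.232 × 0.4813 = 1.12603
platinum→crude→nickel→platinum: 2.101 × 0.8194 × 0.5303 = 0.91294
platinum→crude→silver→platinum: 2.101 × 0.2416 × 1.793 = 0.91013
Maximum is platinum→nickel→crude→platinum at 1.1260; arbitrage exists.

1.1260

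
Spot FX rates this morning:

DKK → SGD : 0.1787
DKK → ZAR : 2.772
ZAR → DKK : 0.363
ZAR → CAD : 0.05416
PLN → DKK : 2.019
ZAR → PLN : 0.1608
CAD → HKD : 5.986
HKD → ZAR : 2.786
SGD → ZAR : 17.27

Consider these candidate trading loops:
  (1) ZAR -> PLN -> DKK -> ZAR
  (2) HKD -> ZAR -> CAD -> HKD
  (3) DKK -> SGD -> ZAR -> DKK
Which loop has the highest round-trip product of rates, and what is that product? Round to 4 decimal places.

1.1203

(1) 0.1608 × 2.019 × 2.772 = 0.89994
(2) 2.786 × 0.05416 × 5.986 = 0.90323
(3) 0.1787 × 17.27 × 0.363 = 1.12027
Highest is cycle (3) at 1.1203 (>1, arbitrage).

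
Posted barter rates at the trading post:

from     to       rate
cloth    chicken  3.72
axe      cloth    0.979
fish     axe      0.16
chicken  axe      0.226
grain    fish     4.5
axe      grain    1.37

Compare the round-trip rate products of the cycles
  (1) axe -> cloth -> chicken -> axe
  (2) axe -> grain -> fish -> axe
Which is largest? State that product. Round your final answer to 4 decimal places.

(1) 0.979 × 3.72 × 0.226 = 0.82306
(2) 1.37 × 4.5 × 0.16 = 0.98640
Highest is cycle (2) at 0.9864 (≤1, no arbitrage).

0.9864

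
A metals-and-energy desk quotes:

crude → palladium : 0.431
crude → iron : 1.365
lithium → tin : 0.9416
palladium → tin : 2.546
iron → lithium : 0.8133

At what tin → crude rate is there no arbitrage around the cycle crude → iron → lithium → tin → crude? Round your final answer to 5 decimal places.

0.95664

Known legs of the cycle: 1.365 × 0.8133 × 0.9416 = 1.0453214772
For no arbitrage the full-cycle product must be 1, so the missing rate is 1 / 1.0453214772 ≈ 0.9566435.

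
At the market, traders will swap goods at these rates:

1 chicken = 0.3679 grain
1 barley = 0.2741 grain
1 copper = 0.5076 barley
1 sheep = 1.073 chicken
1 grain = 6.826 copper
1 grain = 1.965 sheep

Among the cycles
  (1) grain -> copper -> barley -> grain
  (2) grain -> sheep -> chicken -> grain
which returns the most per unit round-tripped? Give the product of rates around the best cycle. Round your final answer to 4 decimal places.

(1) 6.826 × 0.5076 × 0.2741 = 0.94972
(2) 1.965 × 1.073 × 0.3679 = 0.77570
Highest is cycle (1) at 0.9497 (≤1, no arbitrage).

0.9497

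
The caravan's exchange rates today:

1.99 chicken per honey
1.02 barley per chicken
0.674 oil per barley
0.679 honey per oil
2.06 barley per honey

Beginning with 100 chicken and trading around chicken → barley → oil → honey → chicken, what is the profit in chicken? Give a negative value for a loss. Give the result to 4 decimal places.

100 chicken × 1.02 = 102 barley
102 barley × 0.674 = 68.748 oil
68.748 oil × 0.679 = 46.679892 honey
46.679892 honey × 1.99 = 92.89298508 chicken
Net change: 92.89298508 − 100 = -7.10701492 chicken

-7.1070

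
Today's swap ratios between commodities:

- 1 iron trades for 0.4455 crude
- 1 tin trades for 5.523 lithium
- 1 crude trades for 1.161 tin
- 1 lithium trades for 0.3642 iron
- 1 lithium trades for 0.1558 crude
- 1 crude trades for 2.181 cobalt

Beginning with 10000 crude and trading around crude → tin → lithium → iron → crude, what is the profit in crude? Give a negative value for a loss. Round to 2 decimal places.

10000 crude × 1.161 = 11610 tin
11610 tin × 5.523 = 64122.03 lithium
64122.03 lithium × 0.3642 = 23353.243326 iron
23353.243326 iron × 0.4455 = 10403.869901733 crude
Net change: 10403.869901733 − 10000 = 403.869901733 crude

403.87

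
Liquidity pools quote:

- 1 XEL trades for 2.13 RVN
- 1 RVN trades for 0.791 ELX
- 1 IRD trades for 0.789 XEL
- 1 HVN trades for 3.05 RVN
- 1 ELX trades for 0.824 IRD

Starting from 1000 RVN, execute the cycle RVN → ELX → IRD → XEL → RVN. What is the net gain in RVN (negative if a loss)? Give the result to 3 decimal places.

95.369

1000 RVN × 0.791 = 791 ELX
791 ELX × 0.824 = 651.784 IRD
651.784 IRD × 0.789 = 514.257576 XEL
514.257576 XEL × 2.13 = 1095.36863688 RVN
Net change: 1095.36863688 − 1000 = 95.36863688 RVN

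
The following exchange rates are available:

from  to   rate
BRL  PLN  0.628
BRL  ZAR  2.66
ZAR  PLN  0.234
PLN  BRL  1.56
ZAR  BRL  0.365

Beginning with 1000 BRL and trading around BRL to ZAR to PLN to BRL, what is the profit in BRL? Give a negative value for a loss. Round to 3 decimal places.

1000 BRL × 2.66 = 2660 ZAR
2660 ZAR × 0.234 = 622.44 PLN
622.44 PLN × 1.56 = 971.0064 BRL
Net change: 971.0064 − 1000 = -28.9936 BRL

-28.994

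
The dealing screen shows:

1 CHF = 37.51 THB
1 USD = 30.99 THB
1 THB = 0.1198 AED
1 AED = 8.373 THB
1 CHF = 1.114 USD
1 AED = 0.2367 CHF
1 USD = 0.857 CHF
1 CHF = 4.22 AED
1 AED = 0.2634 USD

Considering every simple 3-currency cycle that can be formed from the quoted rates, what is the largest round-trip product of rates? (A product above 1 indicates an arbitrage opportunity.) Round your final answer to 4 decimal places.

1.0637

THB→AED→CHF→THB: 0.1198 × 0.2367 × 37.51 = 1.06366
USD→THB→AED→USD: 30.99 × 0.1198 × 0.2634 = 0.97790
USD→CHF→AED→USD: 0.857 × 4.22 × 0.2634 = 0.95260
Maximum is THB→AED→CHF→THB at 1.0637; arbitrage exists.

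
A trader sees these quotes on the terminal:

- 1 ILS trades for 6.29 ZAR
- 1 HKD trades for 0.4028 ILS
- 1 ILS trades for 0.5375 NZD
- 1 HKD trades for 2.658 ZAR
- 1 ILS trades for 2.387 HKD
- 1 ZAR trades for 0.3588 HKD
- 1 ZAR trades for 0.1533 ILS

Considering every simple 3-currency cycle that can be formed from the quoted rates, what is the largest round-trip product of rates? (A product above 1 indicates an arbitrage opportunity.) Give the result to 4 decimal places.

HKD→ZAR→ILS→HKD: 2.658 × 0.1533 × 2.387 = 0.97263
HKD→ILS→ZAR→HKD: 0.4028 × 6.29 × 0.3588 = 0.90906
Maximum is HKD→ZAR→ILS→HKD at 0.9726; no arbitrage — every cycle loses value.

0.9726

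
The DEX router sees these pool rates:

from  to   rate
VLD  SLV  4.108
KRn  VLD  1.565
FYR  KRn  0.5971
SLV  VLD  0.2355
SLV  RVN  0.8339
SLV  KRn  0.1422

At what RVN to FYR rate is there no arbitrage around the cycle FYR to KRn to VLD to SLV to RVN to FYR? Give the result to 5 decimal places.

0.31239

Known legs of the cycle: 0.5971 × 1.565 × 4.108 × 0.8339 = 3.2011485034438
For no arbitrage the full-cycle product must be 1, so the missing rate is 1 / 3.2011485034438 ≈ 0.3123879.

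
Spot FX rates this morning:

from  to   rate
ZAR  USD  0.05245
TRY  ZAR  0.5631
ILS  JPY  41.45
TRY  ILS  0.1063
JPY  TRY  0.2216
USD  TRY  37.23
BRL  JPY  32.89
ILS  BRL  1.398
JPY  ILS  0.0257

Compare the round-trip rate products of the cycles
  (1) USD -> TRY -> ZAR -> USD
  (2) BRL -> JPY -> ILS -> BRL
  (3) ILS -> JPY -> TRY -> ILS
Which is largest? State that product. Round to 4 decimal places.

1.1817

(1) 37.23 × 0.5631 × 0.05245 = 1.09957
(2) 32.89 × 0.0257 × 1.398 = 1.18169
(3) 41.45 × 0.2216 × 0.1063 = 0.97640
Highest is cycle (2) at 1.1817 (>1, arbitrage).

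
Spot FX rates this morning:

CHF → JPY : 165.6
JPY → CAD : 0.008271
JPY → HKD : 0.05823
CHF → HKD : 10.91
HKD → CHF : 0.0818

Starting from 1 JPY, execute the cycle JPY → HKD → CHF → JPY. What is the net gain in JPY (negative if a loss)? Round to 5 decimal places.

-0.21121

1 JPY × 0.05823 = 0.05823 HKD
0.05823 HKD × 0.0818 = 0.004763214 CHF
0.004763214 CHF × 165.6 = 0.7887882384 JPY
Net change: 0.7887882384 − 1 = -0.2112117616 JPY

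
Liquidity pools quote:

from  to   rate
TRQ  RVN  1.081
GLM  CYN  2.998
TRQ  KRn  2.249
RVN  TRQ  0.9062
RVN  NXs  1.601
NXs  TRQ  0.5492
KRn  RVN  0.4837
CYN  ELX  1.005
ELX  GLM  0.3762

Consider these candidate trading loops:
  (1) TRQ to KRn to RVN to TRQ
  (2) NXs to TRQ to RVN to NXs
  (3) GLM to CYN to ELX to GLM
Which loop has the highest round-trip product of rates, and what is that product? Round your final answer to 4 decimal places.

1.1335

(1) 2.249 × 0.4837 × 0.9062 = 0.98580
(2) 0.5492 × 1.081 × 1.601 = 0.95049
(3) 2.998 × 1.005 × 0.3762 = 1.13349
Highest is cycle (3) at 1.1335 (>1, arbitrage).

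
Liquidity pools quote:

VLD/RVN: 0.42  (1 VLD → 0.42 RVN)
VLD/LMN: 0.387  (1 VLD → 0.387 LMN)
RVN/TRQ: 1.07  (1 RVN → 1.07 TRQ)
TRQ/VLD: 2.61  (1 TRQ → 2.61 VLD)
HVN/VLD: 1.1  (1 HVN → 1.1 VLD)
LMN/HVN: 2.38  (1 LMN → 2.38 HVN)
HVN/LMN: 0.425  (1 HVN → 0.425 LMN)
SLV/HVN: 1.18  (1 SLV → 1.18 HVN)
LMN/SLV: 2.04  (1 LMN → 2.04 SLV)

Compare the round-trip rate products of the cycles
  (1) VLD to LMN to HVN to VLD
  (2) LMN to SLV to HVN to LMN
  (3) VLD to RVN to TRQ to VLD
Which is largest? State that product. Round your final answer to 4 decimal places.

(1) 0.387 × 2.38 × 1.1 = 1.01317
(2) 2.04 × 1.18 × 0.425 = 1.02306
(3) 0.42 × 1.07 × 2.61 = 1.17293
Highest is cycle (3) at 1.1729 (>1, arbitrage).

1.1729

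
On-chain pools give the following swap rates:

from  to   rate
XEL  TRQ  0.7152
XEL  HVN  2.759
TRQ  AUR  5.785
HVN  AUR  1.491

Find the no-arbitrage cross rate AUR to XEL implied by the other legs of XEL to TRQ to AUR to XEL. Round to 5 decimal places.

Known legs of the cycle: 0.7152 × 5.785 = 4.137432
For no arbitrage the full-cycle product must be 1, so the missing rate is 1 / 4.137432 ≈ 0.2416958.

0.24170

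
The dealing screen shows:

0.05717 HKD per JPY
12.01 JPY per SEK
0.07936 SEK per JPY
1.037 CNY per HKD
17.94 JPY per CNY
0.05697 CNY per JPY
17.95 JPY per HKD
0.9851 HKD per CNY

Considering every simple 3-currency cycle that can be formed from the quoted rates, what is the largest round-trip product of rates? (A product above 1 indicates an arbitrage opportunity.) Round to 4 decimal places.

JPY→HKD→CNY→JPY: 0.05717 × 1.037 × 17.94 = 1.06358
JPY→CNY→HKD→JPY: 0.05697 × 0.9851 × 17.95 = 1.00737
Maximum is JPY→HKD→CNY→JPY at 1.0636; arbitrage exists.

1.0636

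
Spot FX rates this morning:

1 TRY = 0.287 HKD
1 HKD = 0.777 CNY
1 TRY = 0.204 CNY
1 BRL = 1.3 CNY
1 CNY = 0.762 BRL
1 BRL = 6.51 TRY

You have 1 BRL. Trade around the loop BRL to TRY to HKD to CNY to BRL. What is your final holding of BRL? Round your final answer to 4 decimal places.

1 BRL × 6.51 = 6.51 TRY
6.51 TRY × 0.287 = 1.86837 HKD
1.86837 HKD × 0.777 = 1.45172349 CNY
1.45172349 CNY × 0.762 = 1.10621329938 BRL

1.1062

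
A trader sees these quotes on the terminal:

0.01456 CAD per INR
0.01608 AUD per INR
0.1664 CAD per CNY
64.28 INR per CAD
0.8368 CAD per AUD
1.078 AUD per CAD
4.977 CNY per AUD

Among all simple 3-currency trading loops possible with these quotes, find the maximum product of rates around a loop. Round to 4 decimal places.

CAD→AUD→CNY→CAD: 1.078 × 4.977 × 0.1664 = 0.89277
INR→AUD→CAD→INR: 0.01608 × 0.8368 × 64.28 = 0.86494
Maximum is CAD→AUD→CNY→CAD at 0.8928; no arbitrage — every cycle loses value.

0.8928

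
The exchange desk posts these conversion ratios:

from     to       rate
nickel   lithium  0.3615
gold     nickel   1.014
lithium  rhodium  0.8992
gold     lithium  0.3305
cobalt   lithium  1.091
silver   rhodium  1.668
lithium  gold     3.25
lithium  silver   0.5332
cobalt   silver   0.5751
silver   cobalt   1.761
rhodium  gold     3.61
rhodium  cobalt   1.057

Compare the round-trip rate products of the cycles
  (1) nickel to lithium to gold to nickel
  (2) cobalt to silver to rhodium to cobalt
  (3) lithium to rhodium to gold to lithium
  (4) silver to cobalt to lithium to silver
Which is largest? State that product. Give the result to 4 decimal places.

1.1913

(1) 0.3615 × 3.25 × 1.014 = 1.19132
(2) 0.5751 × 1.668 × 1.057 = 1.01395
(3) 0.8992 × 3.61 × 0.3305 = 1.07284
(4) 1.761 × 1.091 × 0.5332 = 1.02441
Highest is cycle (1) at 1.1913 (>1, arbitrage).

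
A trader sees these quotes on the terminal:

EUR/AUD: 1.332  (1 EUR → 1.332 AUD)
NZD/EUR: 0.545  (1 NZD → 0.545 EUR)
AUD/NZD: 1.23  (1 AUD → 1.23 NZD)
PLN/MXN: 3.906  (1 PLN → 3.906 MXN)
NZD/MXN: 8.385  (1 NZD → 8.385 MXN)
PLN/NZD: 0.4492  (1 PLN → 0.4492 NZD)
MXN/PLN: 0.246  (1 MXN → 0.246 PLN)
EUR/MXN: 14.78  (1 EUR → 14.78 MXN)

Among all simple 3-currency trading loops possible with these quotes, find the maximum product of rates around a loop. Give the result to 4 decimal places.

MXN→PLN→NZD→MXN: 0.246 × 0.4492 × 8.385 = 0.92657
NZD→EUR→AUD→NZD: 0.545 × 1.332 × 1.23 = 0.89291
Maximum is MXN→PLN→NZD→MXN at 0.9266; no arbitrage — every cycle loses value.

0.9266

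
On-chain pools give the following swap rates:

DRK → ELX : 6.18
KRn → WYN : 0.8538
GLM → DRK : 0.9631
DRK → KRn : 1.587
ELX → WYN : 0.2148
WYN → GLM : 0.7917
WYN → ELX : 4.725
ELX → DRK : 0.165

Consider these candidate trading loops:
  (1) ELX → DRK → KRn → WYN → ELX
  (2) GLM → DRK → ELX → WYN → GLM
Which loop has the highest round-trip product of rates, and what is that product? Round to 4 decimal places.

(1) 0.165 × 1.587 × 0.8538 × 4.725 = 1.05638
(2) 0.9631 × 6.18 × 0.2148 × 0.7917 = 1.01217
Highest is cycle (1) at 1.0564 (>1, arbitrage).

1.0564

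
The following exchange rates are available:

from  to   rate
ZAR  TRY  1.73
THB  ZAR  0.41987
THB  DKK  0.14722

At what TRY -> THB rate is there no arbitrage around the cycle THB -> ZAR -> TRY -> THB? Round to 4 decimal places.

1.3767

Known legs of the cycle: 0.41987 × 1.73 = 0.7263751
For no arbitrage the full-cycle product must be 1, so the missing rate is 1 / 0.7263751 ≈ 1.376699.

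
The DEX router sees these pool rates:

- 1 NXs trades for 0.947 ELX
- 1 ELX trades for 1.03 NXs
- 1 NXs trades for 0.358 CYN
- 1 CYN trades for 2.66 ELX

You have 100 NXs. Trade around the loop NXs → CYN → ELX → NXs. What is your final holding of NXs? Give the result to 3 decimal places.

100 NXs × 0.358 = 35.8 CYN
35.8 CYN × 2.66 = 95.228 ELX
95.228 ELX × 1.03 = 98.08484 NXs

98.085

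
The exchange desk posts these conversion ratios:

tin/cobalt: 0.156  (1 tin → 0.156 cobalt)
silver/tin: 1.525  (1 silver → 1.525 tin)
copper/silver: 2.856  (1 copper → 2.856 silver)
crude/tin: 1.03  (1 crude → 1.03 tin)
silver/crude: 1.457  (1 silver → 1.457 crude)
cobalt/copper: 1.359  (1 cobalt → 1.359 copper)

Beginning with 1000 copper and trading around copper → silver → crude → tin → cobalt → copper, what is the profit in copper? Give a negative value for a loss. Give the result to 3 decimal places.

1000 copper × 2.856 = 2856 silver
2856 silver × 1.457 = 4161.192 crude
4161.192 crude × 1.03 = 4286.02776 tin
4286.02776 tin × 0.156 = 668.62033056 cobalt
668.62033056 cobalt × 1.359 = 908.65502923104 copper
Net change: 908.65502923104 − 1000 = -91.34497076896 copper

-91.345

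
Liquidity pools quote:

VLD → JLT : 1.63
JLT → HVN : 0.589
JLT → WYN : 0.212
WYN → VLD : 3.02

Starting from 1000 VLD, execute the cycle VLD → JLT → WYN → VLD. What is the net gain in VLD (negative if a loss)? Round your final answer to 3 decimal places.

1000 VLD × 1.63 = 1630 JLT
1630 JLT × 0.212 = 345.56 WYN
345.56 WYN × 3.02 = 1043.5912 VLD
Net change: 1043.5912 − 1000 = 43.5912 VLD

43.591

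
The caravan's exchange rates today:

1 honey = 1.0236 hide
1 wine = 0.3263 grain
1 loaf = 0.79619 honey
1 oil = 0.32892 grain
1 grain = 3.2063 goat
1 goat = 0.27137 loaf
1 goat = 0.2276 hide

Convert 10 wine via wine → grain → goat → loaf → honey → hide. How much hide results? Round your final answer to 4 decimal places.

10 wine × 0.3263 = 3.263 grain
3.263 grain × 3.2063 = 10.4621569 goat
10.4621569 goat × 0.27137 = 2.839115517953 loaf
2.839115517953 loaf × 0.79619 = 2.26047538423899907 honey
2.26047538423899907 honey × 1.0236 = 2.313822603307039448052 hide

2.3138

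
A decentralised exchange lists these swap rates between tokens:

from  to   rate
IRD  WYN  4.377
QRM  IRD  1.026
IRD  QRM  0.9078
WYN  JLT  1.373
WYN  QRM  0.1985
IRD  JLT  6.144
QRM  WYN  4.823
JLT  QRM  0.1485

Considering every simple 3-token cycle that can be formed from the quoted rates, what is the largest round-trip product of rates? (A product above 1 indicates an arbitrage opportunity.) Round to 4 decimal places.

JLT→QRM→WYN→JLT: 0.1485 × 4.823 × 1.373 = 0.98336
JLT→QRM→IRD→JLT: 0.1485 × 1.026 × 6.144 = 0.93611
WYN→QRM→IRD→WYN: 0.1985 × 1.026 × 4.377 = 0.89142
Maximum is JLT→QRM→WYN→JLT at 0.9834; no arbitrage — every cycle loses value.

0.9834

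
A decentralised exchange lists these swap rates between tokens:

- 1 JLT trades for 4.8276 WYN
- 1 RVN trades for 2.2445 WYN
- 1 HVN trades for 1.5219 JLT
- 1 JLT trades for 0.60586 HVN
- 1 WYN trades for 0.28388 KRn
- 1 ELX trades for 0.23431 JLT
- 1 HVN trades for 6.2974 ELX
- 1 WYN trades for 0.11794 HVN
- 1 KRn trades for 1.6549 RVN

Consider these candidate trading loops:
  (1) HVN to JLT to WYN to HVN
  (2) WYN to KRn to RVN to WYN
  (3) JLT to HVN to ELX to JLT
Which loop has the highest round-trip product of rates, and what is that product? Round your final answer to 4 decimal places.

(1) 1.5219 × 4.8276 × 0.11794 = 0.86652
(2) 0.28388 × 1.6549 × 2.2445 = 1.05445
(3) 0.60586 × 6.2974 × 0.23431 = 0.89397
Highest is cycle (2) at 1.0545 (>1, arbitrage).

1.0545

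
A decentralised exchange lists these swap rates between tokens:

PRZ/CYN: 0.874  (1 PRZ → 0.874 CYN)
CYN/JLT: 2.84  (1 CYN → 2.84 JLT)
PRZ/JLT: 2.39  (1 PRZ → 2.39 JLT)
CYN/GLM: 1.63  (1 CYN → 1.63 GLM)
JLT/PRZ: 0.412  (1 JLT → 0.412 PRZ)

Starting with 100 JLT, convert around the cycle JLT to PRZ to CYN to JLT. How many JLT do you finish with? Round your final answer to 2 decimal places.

100 JLT × 0.412 = 41.2 PRZ
41.2 PRZ × 0.874 = 36.0088 CYN
36.0088 CYN × 2.84 = 102.264992 JLT

102.26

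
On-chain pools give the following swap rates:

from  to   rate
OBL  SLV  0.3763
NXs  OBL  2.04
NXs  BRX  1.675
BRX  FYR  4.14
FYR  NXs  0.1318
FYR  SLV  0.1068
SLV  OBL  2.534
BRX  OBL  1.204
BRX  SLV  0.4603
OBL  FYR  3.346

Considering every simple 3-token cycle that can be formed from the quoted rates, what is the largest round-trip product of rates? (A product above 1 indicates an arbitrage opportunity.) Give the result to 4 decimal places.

0.9140

NXs→BRX→FYR→NXs: 1.675 × 4.14 × 0.1318 = 0.91397
FYR→SLV→OBL→FYR: 0.1068 × 2.534 × 3.346 = 0.90553
NXs→OBL→FYR→NXs: 2.04 × 3.346 × 0.1318 = 0.89965
Maximum is NXs→BRX→FYR→NXs at 0.9140; no arbitrage — every cycle loses value.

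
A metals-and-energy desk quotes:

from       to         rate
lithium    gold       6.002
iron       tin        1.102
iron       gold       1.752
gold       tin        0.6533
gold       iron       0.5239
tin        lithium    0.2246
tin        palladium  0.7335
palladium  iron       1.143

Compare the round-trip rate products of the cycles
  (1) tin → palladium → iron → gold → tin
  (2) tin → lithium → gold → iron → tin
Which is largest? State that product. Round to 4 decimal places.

0.9596

(1) 0.7335 × 1.143 × 1.752 × 0.6533 = 0.95961
(2) 0.2246 × 6.002 × 0.5239 × 1.102 = 0.77828
Highest is cycle (1) at 0.9596 (≤1, no arbitrage).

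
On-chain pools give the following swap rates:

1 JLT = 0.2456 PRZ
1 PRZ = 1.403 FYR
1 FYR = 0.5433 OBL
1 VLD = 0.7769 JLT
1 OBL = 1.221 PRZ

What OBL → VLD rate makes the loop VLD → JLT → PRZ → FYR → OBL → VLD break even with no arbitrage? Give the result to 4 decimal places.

6.8756

Known legs of the cycle: 0.7769 × 0.2456 × 1.403 × 0.5433 = 0.145442342259336
For no arbitrage the full-cycle product must be 1, so the missing rate is 1 / 0.145442342259336 ≈ 6.875577.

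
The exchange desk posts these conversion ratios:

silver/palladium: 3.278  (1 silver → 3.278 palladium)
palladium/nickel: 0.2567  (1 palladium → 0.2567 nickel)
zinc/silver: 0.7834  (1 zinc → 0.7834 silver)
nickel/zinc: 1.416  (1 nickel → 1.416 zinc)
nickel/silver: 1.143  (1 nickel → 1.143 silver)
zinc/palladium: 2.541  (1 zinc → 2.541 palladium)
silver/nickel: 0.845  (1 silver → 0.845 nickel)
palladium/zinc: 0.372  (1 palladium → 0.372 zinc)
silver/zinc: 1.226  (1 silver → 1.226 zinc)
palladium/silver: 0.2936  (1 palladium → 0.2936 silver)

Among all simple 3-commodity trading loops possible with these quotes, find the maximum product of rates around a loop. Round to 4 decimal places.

nickel→silver→palladium→nickel: 1.143 × 3.278 × 0.2567 = 0.96179
zinc→silver→palladium→zinc: 0.7834 × 3.278 × 0.372 = 0.95529
zinc→silver→nickel→zinc: 0.7834 × 0.845 × 1.416 = 0.93735
zinc→palladium→nickel→zinc: 2.541 × 0.2567 × 1.416 = 0.92362
zinc→palladium→silver→zinc: 2.541 × 0.2936 × 1.226 = 0.91464
Maximum is nickel→silver→palladium→nickel at 0.9618; no arbitrage — every cycle loses value.

0.9618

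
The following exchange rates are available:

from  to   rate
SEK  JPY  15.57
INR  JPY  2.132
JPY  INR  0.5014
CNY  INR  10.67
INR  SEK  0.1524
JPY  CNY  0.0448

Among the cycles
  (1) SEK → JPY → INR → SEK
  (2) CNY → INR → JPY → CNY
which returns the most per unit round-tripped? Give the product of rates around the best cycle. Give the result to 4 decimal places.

1.1898

(1) 15.57 × 0.5014 × 0.1524 = 1.18976
(2) 10.67 × 2.132 × 0.0448 = 1.01913
Highest is cycle (1) at 1.1898 (>1, arbitrage).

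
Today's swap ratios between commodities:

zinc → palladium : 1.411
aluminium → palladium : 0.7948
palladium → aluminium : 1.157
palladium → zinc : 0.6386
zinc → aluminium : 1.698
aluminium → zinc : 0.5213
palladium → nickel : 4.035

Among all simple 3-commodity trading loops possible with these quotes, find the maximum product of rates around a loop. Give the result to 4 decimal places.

palladium→zinc→aluminium→palladium: 0.6386 × 1.698 × 0.7948 = 0.86184
palladium→aluminium→zinc→palladium: 1.157 × 0.5213 × 1.411 = 0.85104
Maximum is palladium→zinc→aluminium→palladium at 0.8618; no arbitrage — every cycle loses value.

0.8618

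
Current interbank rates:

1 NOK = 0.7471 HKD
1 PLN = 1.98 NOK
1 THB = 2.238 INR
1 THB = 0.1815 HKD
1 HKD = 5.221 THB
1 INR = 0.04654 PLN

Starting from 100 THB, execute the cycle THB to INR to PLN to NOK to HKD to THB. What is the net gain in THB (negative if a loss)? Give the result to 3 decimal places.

100 THB × 2.238 = 223.8 INR
223.8 INR × 0.04654 = 10.415652 PLN
10.415652 PLN × 1.98 = 20.62299096 NOK
20.62299096 NOK × 0.7471 = 15.407436546216 HKD
15.407436546216 HKD × 5.221 = 80.442226207793736 THB
Net change: 80.442226207793736 − 100 = -19.557773792206264 THB

-19.558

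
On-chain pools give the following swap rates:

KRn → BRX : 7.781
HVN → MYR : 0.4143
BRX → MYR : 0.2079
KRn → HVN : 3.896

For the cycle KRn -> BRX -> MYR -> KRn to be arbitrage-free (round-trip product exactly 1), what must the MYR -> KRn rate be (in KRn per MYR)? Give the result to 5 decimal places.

Known legs of the cycle: 7.781 × 0.2079 = 1.6176699
For no arbitrage the full-cycle product must be 1, so the missing rate is 1 / 1.6176699 ≈ 0.6181731.

0.61817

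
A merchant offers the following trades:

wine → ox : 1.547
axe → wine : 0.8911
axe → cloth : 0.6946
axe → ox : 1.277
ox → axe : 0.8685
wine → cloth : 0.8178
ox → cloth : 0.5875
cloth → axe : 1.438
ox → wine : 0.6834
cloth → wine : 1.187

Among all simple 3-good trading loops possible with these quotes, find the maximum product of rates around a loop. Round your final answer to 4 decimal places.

ox→axe→wine→ox: 0.8685 × 0.8911 × 1.547 = 1.19725
ox→cloth→axe→ox: 0.5875 × 1.438 × 1.277 = 1.07884
ox→cloth→wine→ox: 0.5875 × 1.187 × 1.547 = 1.07882
wine→cloth→axe→wine: 0.8178 × 1.438 × 0.8911 = 1.04793
Maximum is ox→axe→wine→ox at 1.1973; arbitrage exists.

1.1973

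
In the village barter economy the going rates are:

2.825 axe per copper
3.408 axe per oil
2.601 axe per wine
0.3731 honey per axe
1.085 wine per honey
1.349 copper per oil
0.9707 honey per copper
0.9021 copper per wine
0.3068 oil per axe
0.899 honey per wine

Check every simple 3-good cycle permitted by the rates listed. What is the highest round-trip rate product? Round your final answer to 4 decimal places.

1.1692

oil→copper→axe→oil: 1.349 × 2.825 × 0.3068 = 1.16919
honey→wine→axe→honey: 1.085 × 2.601 × 0.3731 = 1.05292
honey→wine→copper→honey: 1.085 × 0.9021 × 0.9707 = 0.95010
Maximum is oil→copper→axe→oil at 1.1692; arbitrage exists.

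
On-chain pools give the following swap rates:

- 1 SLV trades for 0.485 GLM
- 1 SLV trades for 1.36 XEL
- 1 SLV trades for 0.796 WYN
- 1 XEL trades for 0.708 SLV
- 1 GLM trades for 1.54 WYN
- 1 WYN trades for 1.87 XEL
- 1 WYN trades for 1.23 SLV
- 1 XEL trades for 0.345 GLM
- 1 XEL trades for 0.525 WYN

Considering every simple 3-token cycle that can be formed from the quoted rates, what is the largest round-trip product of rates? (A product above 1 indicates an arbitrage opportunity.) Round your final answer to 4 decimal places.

WYN→XEL→SLV→WYN: 1.87 × 0.708 × 0.796 = 1.05387
WYN→XEL→GLM→WYN: 1.87 × 0.345 × 1.54 = 0.99353
WYN→SLV→GLM→WYN: 1.23 × 0.485 × 1.54 = 0.91869
WYN→SLV→XEL→WYN: 1.23 × 1.36 × 0.525 = 0.87822
Maximum is WYN→XEL→SLV→WYN at 1.0539; arbitrage exists.

1.0539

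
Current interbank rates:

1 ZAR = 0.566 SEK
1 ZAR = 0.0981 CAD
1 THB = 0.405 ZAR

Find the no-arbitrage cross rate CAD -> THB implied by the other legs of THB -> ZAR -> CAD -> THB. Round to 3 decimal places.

Known legs of the cycle: 0.405 × 0.0981 = 0.0397305
For no arbitrage the full-cycle product must be 1, so the missing rate is 1 / 0.0397305 ≈ 25.16958.

25.170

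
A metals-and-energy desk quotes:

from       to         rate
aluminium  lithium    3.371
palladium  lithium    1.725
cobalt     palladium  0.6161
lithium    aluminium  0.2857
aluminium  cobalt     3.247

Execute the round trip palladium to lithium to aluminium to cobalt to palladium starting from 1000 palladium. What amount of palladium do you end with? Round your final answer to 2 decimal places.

1000 palladium × 1.725 = 1725 lithium
1725 lithium × 0.2857 = 492.8325 aluminium
492.8325 aluminium × 3.247 = 1600.2271275 cobalt
1600.2271275 cobalt × 0.6161 = 985.89993325275 palladium

985.90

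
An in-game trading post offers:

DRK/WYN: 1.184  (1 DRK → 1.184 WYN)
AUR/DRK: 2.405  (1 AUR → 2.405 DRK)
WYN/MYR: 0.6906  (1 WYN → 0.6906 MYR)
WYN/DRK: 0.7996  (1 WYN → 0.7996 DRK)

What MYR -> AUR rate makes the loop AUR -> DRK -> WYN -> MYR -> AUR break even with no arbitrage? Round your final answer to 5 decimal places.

0.50852

Known legs of the cycle: 2.405 × 1.184 × 0.6906 = 1.966497312
For no arbitrage the full-cycle product must be 1, so the missing rate is 1 / 1.966497312 ≈ 0.5085184.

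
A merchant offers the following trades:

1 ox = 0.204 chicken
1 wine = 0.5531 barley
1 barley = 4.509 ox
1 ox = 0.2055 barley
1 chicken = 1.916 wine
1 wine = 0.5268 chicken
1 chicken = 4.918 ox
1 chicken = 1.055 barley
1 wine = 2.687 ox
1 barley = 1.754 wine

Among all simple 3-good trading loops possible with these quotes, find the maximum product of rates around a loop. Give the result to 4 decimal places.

chicken→wine→ox→chicken: 1.916 × 2.687 × 0.204 = 1.05025
chicken→barley→wine→chicken: 1.055 × 1.754 × 0.5268 = 0.97483
chicken→barley→ox→chicken: 1.055 × 4.509 × 0.204 = 0.97043
wine→ox→barley→wine: 2.687 × 0.2055 × 1.754 = 0.96852
Maximum is chicken→wine→ox→chicken at 1.0503; arbitrage exists.

1.0503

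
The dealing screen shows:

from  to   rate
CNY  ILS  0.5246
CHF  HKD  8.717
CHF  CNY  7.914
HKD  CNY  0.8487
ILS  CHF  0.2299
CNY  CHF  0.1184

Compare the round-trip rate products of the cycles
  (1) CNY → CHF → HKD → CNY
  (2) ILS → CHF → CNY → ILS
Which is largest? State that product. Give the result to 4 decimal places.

0.9545

(1) 0.1184 × 8.717 × 0.8487 = 0.87594
(2) 0.2299 × 7.914 × 0.5246 = 0.95447
Highest is cycle (2) at 0.9545 (≤1, no arbitrage).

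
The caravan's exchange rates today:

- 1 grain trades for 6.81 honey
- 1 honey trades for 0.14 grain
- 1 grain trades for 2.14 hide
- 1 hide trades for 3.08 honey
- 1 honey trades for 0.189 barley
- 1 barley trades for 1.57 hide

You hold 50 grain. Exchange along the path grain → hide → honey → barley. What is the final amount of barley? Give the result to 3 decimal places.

50 grain × 2.14 = 107 hide
107 hide × 3.08 = 329.56 honey
329.56 honey × 0.189 = 62.28684 barley

62.287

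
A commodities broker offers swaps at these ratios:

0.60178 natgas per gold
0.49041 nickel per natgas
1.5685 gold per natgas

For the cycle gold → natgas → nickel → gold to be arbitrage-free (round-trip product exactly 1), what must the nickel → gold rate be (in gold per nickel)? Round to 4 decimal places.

3.3885

Known legs of the cycle: 0.60178 × 0.49041 = 0.2951189298
For no arbitrage the full-cycle product must be 1, so the missing rate is 1 / 0.2951189298 ≈ 3.388464.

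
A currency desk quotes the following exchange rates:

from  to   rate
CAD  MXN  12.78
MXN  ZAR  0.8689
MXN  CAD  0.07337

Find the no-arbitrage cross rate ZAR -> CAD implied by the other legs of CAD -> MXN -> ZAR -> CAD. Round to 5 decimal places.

Known legs of the cycle: 12.78 × 0.8689 = 11.104542
For no arbitrage the full-cycle product must be 1, so the missing rate is 1 / 11.104542 ≈ 0.0900532.

0.09005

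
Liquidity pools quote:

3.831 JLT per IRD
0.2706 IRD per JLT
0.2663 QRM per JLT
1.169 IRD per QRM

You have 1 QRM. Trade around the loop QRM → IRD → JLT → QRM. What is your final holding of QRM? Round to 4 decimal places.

1.1926

1 QRM × 1.169 = 1.169 IRD
1.169 IRD × 3.831 = 4.478439 JLT
4.478439 JLT × 0.2663 = 1.1926083057 QRM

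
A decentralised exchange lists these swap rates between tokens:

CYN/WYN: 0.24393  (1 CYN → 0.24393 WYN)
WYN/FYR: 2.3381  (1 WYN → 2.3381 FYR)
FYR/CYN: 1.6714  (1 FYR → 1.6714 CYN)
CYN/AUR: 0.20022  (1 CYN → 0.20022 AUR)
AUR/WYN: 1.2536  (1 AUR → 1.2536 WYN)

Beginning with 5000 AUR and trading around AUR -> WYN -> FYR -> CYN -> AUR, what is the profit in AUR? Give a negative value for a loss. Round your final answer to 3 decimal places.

5000 AUR × 1.2536 = 6268 WYN
6268 WYN × 2.3381 = 14655.2108 FYR
14655.2108 FYR × 1.6714 = 24494.71933112 CYN
24494.71933112 CYN × 0.20022 = 4904.3327044768464 AUR
Net change: 4904.3327044768464 − 5000 = -95.6672955231536 AUR

-95.667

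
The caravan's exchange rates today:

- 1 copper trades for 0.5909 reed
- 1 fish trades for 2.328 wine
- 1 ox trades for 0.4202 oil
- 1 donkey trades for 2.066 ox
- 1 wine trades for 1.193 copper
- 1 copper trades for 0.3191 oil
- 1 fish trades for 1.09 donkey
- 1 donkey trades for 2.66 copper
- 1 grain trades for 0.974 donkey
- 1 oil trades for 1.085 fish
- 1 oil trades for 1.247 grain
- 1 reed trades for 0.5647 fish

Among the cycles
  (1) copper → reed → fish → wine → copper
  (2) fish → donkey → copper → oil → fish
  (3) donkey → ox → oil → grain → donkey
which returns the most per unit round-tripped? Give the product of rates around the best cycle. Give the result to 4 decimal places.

1.0544

(1) 0.5909 × 0.5647 × 2.328 × 1.193 = 0.92673
(2) 1.09 × 2.66 × 0.3191 × 1.085 = 1.00384
(3) 2.066 × 0.4202 × 1.247 × 0.974 = 1.05442
Highest is cycle (3) at 1.0544 (>1, arbitrage).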